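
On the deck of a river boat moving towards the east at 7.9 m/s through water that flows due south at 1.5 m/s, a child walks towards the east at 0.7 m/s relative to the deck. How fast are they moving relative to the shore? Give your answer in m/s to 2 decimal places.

In east/north components (m/s): child relative to river boat = (0.700, 0.000); river boat relative to water = (7.900, 0.000); water relative to ground = (0.000, -1.500).
Sum = (8.600, -1.500) m/s.
Speed = |(8.600, -1.500)| = 8.730 m/s.

8.73 m/s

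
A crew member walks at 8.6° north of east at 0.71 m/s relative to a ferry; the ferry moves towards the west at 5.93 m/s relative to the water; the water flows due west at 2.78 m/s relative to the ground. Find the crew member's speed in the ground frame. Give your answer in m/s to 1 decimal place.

In east/north components (m/s): crew member relative to ferry = (0.702, 0.106); ferry relative to water = (-5.930, 0.000); water relative to ground = (-2.780, 0.000).
Sum = (-8.008, 0.106) m/s.
Speed = |(-8.008, 0.106)| = 8.009 m/s.

8.0 m/s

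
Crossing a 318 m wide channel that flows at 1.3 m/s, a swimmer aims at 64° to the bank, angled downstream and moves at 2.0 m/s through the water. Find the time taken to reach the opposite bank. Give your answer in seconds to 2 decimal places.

176.90 s

The component of the swimmer's velocity perpendicular to the bank is 2.0 × sin 64° = 1.798 m/s.
The flow acts along the bank and has no component across it.
Time = 318 / 1.798 = 176.904 s.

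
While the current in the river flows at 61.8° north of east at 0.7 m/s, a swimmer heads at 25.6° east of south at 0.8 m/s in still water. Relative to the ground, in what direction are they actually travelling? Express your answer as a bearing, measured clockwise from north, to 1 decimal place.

Taking east as x and north as y: velocity relative to the water = (0.346, -0.721) m/s; the water relative to ground = (0.331, 0.617) m/s.
Velocity relative to ground = (0.346, -0.721) + (0.331, 0.617) = (0.676, -0.105) m/s.
Bearing = atan2(0.68, -0.10) = 98.79° clockwise from north.

098.8°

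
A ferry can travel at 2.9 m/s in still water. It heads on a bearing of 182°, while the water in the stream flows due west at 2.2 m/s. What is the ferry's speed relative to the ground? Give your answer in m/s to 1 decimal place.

3.7 m/s

Taking east as x and north as y: velocity relative to the water = (-0.101, -2.898) m/s; the water relative to ground = (-2.200, 0.000) m/s.
Velocity relative to ground = (-0.101, -2.898) + (-2.200, 0.000) = (-2.301, -2.898) m/s.
Speed = |(-2.301, -2.898)| = 3.701 m/s.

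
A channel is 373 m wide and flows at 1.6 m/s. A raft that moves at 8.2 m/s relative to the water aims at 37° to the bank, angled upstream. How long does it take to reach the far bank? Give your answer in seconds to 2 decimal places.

The component of the raft's velocity perpendicular to the bank is 8.2 × sin 37° = 4.935 m/s.
Only the cross-stream component determines the crossing time; the current contributes nothing perpendicular to the bank.
Time = 373 / 4.935 = 75.584 s.

75.58 s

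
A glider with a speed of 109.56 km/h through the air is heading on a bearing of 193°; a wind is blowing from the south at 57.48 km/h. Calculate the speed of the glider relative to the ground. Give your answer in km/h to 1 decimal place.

55.1 km/h

Taking east as x and north as y: velocity relative to the air = (-24.646, -106.752) km/h; the air relative to ground = (0.000, 57.480) km/h.
Velocity relative to ground = (-24.646, -106.752) + (0.000, 57.480) = (-24.646, -49.272) km/h.
Speed = |(-24.646, -49.272)| = 55.092 km/h.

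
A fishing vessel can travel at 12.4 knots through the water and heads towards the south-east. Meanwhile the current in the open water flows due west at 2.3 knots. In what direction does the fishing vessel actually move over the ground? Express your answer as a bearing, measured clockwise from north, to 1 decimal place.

Taking east as x and north as y: velocity relative to the water = (8.768, -8.768) knots; the water relative to ground = (-2.300, 0.000) knots.
Velocity relative to ground = (8.768, -8.768) + (-2.300, 0.000) = (6.468, -8.768) knots.
Bearing = atan2(6.47, -8.77) = 143.58° clockwise from north.

143.6°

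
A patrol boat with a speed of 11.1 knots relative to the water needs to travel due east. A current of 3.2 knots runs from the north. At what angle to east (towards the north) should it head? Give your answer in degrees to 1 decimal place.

The current pushes perpendicular to the desired track; the heading must have a component into the current equal to 3.2 knots: 11.1 sin θ = 3.2.
sin θ = 0.2883, so θ = 16.756°.

16.8°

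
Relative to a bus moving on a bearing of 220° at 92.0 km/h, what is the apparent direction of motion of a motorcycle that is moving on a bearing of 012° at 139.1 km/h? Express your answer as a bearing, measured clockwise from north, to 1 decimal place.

Taking east as x and north as y: motorcycle velocity = (28.921, 136.060) km/h; bus velocity = (-59.136, -70.476) km/h.
Velocity of motorcycle relative to bus = (28.921, 136.060) − (-59.136, -70.476) = (88.057, 206.536) km/h.
Bearing = atan2(88.06, 206.54) = 23.09° clockwise from north.

023.1°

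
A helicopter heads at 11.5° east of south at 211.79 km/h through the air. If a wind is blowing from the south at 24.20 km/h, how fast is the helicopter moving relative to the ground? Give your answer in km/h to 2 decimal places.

Taking east as x and north as y: velocity relative to the air = (42.224, -207.538) km/h; the air relative to ground = (0.000, 24.200) km/h.
Velocity relative to ground = (42.224, -207.538) + (0.000, 24.200) = (42.224, -183.338) km/h.
Speed = |(42.224, -183.338)| = 188.138 km/h.

188.14 km/h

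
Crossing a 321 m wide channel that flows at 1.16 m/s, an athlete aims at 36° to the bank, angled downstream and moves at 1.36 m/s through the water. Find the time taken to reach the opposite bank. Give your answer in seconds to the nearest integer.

The component of the athlete's velocity perpendicular to the bank is 1.36 × sin 36° = 0.799 m/s.
The current is parallel to the bank, so it does not affect the crossing time.
Time = 321 / 0.799 = 401.557 s.

402 s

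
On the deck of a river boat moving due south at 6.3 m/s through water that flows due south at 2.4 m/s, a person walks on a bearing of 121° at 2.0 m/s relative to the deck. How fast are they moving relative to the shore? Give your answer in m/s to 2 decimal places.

9.88 m/s

In east/north components (m/s): person relative to river boat = (1.714, -1.030); river boat relative to water = (0.000, -6.300); water relative to ground = (0.000, -2.400).
Sum = (1.714, -9.730) m/s.
Speed = |(1.714, -9.730)| = 9.880 m/s.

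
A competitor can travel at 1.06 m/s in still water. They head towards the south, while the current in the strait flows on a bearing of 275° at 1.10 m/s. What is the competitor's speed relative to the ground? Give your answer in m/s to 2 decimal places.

Taking east as x and north as y: velocity relative to the water = (0.000, -1.060) m/s; the water relative to ground = (-1.096, 0.096) m/s.
Velocity relative to ground = (0.000, -1.060) + (-1.096, 0.096) = (-1.096, -0.964) m/s.
Speed = |(-1.096, -0.964)| = 1.460 m/s.

1.46 m/s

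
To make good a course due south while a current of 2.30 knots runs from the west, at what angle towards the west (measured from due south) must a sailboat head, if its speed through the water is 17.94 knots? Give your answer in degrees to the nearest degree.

7°

The current pushes perpendicular to the desired track; the heading must have a component into the current equal to 2.30 knots: 17.94 sin θ = 2.30.
sin θ = 0.1282, so θ = 7.366°.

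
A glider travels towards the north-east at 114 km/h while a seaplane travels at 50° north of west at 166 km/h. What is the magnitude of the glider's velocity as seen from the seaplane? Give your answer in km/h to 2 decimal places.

193.01 km/h

Taking east as x and north as y: glider velocity = (80.610, 80.610) km/h; seaplane velocity = (-106.703, 127.163) km/h.
Velocity of glider relative to seaplane = (80.610, 80.610) − (-106.703, 127.163) = (187.313, -46.553) km/h.
Magnitude = |(187.313, -46.553)| = 193.011 km/h.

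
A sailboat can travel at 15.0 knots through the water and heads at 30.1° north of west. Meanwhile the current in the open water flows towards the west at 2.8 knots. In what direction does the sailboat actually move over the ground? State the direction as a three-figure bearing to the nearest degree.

Taking east as x and north as y: velocity relative to the water = (-12.977, 7.523) knots; the water relative to ground = (-2.800, 0.000) knots.
Velocity relative to ground = (-12.977, 7.523) + (-2.800, 0.000) = (-15.777, 7.523) knots.
Bearing = atan2(-15.78, 7.52) = 295.49° clockwise from north.

295°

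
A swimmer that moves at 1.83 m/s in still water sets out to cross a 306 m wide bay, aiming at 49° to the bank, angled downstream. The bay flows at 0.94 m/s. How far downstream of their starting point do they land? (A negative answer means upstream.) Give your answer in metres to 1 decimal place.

Perpendicular speed = 1.381 m/s; crossing time = 306 / 1.381 = 221.560 s.
Net downstream speed = 2.141 m/s.
Drift = 2.141 × 221.560 = 474.268 m (downstream).

474.3 m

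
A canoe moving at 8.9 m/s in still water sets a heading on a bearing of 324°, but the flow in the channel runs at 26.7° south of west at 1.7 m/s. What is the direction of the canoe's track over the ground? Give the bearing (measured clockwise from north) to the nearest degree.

314°

Taking east as x and north as y: velocity relative to the water = (-5.231, 7.200) m/s; the water relative to ground = (-1.519, -0.764) m/s.
Velocity relative to ground = (-5.231, 7.200) + (-1.519, -0.764) = (-6.750, 6.436) m/s.
Bearing = atan2(-6.75, 6.44) = 313.64° clockwise from north.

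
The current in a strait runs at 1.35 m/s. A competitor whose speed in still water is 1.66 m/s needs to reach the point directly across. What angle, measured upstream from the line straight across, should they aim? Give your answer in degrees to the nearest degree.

To cancel the current, the upstream component of the competitor's velocity must equal the flow: 1.66 sin θ = 1.35.
sin θ = 1.35 / 1.66 = 0.8133.
θ = arcsin(0.8133) = 54.415°.

54°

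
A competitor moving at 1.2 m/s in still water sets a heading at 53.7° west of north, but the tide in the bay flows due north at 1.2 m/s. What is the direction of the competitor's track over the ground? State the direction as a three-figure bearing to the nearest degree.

333°

Taking east as x and north as y: velocity relative to the water = (-0.967, 0.710) m/s; the water relative to ground = (0.000, 1.200) m/s.
Velocity relative to ground = (-0.967, 0.710) + (0.000, 1.200) = (-0.967, 1.910) m/s.
Bearing = atan2(-0.97, 1.91) = 333.15° clockwise from north.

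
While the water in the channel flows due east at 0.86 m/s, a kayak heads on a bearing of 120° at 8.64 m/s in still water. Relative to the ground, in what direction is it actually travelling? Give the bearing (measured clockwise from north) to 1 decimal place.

117.4°

Taking east as x and north as y: velocity relative to the water = (7.482, -4.320) m/s; the water relative to ground = (0.860, 0.000) m/s.
Velocity relative to ground = (7.482, -4.320) + (0.860, 0.000) = (8.342, -4.320) m/s.
Bearing = atan2(8.34, -4.32) = 117.38° clockwise from north.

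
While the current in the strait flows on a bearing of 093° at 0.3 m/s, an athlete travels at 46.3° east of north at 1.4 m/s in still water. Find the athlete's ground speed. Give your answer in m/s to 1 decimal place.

1.6 m/s

Taking east as x and north as y: velocity relative to the water = (1.012, 0.967) m/s; the water relative to ground = (0.300, -0.016) m/s.
Velocity relative to ground = (1.012, 0.967) + (0.300, -0.016) = (1.312, 0.952) m/s.
Speed = |(1.312, 0.952)| = 1.621 m/s.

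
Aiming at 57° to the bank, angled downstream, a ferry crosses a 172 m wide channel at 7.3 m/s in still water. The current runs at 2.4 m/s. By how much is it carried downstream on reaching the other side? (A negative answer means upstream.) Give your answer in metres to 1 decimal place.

179.1 m

Perpendicular speed = 6.122 m/s; crossing time = 172 / 6.122 = 28.094 s.
Net downstream speed = 6.376 m/s.
Drift = 6.376 × 28.094 = 179.124 m (downstream).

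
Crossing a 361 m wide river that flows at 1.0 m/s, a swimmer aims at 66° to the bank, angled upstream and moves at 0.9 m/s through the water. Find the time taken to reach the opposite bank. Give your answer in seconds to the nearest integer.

439 s

The component of the swimmer's velocity perpendicular to the bank is 0.9 × sin 66° = 0.822 m/s.
Only the cross-stream component determines the crossing time; the current contributes nothing perpendicular to the bank.
Time = 361 / 0.822 = 439.071 s.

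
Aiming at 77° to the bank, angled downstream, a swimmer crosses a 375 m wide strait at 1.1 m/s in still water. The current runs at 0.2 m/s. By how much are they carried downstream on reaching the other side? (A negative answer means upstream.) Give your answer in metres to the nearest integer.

Perpendicular speed = 1.072 m/s; crossing time = 375 / 1.072 = 349.876 s.
Net downstream speed = 0.447 m/s.
Drift = 0.447 × 349.876 = 156.551 m (downstream).

157 m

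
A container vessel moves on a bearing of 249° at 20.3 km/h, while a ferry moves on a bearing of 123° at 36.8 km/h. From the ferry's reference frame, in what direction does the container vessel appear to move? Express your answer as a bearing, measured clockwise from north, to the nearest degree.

284°

Taking east as x and north as y: container vessel velocity = (-18.952, -7.275) km/h; ferry velocity = (30.863, -20.043) km/h.
Velocity of container vessel relative to ferry = (-18.952, -7.275) − (30.863, -20.043) = (-49.815, 12.768) km/h.
Bearing = atan2(-49.81, 12.77) = 284.38° clockwise from north.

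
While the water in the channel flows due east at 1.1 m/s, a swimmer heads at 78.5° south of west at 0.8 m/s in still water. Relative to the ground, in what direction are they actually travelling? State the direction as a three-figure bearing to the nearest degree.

Taking east as x and north as y: velocity relative to the water = (-0.159, -0.784) m/s; the water relative to ground = (1.100, 0.000) m/s.
Velocity relative to ground = (-0.159, -0.784) + (1.100, 0.000) = (0.941, -0.784) m/s.
Bearing = atan2(0.94, -0.78) = 129.81° clockwise from north.

130°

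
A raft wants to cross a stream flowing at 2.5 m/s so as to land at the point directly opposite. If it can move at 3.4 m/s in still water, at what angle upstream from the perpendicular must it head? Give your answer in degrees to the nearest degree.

To cancel the current, the upstream component of the raft's velocity must equal the flow: 3.4 sin θ = 2.5.
sin θ = 2.5 / 3.4 = 0.7353.
θ = arcsin(0.7353) = 47.332°.

47°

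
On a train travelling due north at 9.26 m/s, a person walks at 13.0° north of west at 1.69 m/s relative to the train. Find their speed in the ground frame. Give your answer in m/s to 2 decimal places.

Taking east as x and north as y: train velocity = (0.000, 9.260) m/s; person velocity relative to train = (-1.647, 0.380) m/s.
Velocity relative to ground = (0.000, 9.260) + (-1.647, 0.380) = (-1.647, 9.640) m/s.
Speed = |(-1.647, 9.640)| = 9.780 m/s.

9.78 m/s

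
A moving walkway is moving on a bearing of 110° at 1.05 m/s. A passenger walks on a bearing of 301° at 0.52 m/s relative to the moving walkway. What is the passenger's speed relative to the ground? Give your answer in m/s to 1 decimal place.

0.5 m/s

Taking east as x and north as y: moving walkway velocity = (0.987, -0.359) m/s; passenger velocity relative to moving walkway = (-0.446, 0.268) m/s.
Velocity relative to ground = (0.987, -0.359) + (-0.446, 0.268) = (0.541, -0.091) m/s.
Speed = |(0.541, -0.091)| = 0.549 m/s.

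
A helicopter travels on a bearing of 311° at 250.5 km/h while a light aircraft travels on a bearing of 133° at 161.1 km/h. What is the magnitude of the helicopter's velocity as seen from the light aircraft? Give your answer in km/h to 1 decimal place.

411.5 km/h

Taking east as x and north as y: helicopter velocity = (-189.055, 164.343) km/h; light aircraft velocity = (117.821, -109.870) km/h.
Velocity of helicopter relative to light aircraft = (-189.055, 164.343) − (117.821, -109.870) = (-306.876, 274.213) km/h.
Magnitude = |(-306.876, 274.213)| = 411.540 km/h.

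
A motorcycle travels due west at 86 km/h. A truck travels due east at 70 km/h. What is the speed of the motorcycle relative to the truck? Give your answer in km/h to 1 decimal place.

156.0 km/h

Taking east as x and north as y: motorcycle velocity = (-86.000, 0.000) km/h; truck velocity = (70.000, 0.000) km/h.
Velocity of motorcycle relative to truck = (-86.000, 0.000) − (70.000, 0.000) = (-156.000, 0.000) km/h.
Magnitude = |(-156.000, 0.000)| = 156.000 km/h.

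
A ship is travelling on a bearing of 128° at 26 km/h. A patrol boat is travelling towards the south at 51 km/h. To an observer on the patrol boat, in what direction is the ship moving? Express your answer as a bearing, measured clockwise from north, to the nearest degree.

Taking east as x and north as y: ship velocity = (20.488, -16.007) km/h; patrol boat velocity = (0.000, -51.000) km/h.
Velocity of ship relative to patrol boat = (20.488, -16.007) − (0.000, -51.000) = (20.488, 34.993) km/h.
Bearing = atan2(20.49, 34.99) = 30.35° clockwise from north.

030°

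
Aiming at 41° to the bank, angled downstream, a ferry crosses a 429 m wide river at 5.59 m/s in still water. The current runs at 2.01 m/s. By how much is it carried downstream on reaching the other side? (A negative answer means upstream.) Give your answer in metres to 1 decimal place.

728.6 m

Perpendicular speed = 3.667 m/s; crossing time = 429 / 3.667 = 116.978 s.
Net downstream speed = 6.229 m/s.
Drift = 6.229 × 116.978 = 728.633 m (downstream).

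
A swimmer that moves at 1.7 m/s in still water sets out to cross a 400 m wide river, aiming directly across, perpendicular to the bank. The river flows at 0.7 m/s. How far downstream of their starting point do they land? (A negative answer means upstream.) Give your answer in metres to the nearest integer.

165 m

Perpendicular speed = 1.700 m/s; crossing time = 400 / 1.700 = 235.294 s.
Net downstream speed = 0.700 m/s.
Drift = 0.700 × 235.294 = 164.706 m (downstream).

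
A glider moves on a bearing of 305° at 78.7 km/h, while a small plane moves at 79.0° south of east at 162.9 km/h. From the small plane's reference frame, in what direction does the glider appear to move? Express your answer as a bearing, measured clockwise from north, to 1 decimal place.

Taking east as x and north as y: glider velocity = (-64.467, 45.140) km/h; small plane velocity = (31.083, -159.907) km/h.
Velocity of glider relative to small plane = (-64.467, 45.140) − (31.083, -159.907) = (-95.550, 205.048) km/h.
Bearing = atan2(-95.55, 205.05) = 335.01° clockwise from north.

335.0°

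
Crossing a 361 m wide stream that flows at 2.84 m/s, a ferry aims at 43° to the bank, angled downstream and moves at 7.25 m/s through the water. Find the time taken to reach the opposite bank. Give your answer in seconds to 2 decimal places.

The component of the ferry's velocity perpendicular to the bank is 7.25 × sin 43° = 4.944 m/s.
The flow acts along the bank and has no component across it.
Time = 361 / 4.944 = 73.011 s.

73.01 s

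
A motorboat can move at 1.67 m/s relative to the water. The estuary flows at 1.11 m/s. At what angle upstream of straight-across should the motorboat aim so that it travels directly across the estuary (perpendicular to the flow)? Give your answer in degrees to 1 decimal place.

41.7°

To cancel the current, the upstream component of the motorboat's velocity must equal the flow: 1.67 sin θ = 1.11.
sin θ = 1.11 / 1.67 = 0.6647.
θ = arcsin(0.6647) = 41.657°.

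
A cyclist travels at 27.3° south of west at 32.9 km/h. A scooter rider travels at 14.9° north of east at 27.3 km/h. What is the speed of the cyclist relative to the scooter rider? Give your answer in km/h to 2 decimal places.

Taking east as x and north as y: cyclist velocity = (-29.236, -15.090) km/h; scooter rider velocity = (26.382, 7.020) km/h.
Velocity of cyclist relative to scooter rider = (-29.236, -15.090) − (26.382, 7.020) = (-55.618, -22.109) km/h.
Magnitude = |(-55.618, -22.109)| = 59.851 km/h.

59.85 km/h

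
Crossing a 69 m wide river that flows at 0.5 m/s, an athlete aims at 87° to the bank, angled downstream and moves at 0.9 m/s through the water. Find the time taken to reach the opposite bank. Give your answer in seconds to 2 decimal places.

76.77 s

The component of the athlete's velocity perpendicular to the bank is 0.9 × sin 87° = 0.899 m/s.
Only the cross-stream component determines the crossing time; the current contributes nothing perpendicular to the bank.
Time = 69 / 0.899 = 76.772 s.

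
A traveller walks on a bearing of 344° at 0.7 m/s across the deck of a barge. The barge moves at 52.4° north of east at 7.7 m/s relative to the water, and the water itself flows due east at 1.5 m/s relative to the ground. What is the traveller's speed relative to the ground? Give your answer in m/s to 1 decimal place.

In east/north components (m/s): traveller relative to barge = (-0.193, 0.673); barge relative to water = (4.698, 6.101); water relative to ground = (1.500, 0.000).
Sum = (6.005, 6.774) m/s.
Speed = |(6.005, 6.774)| = 9.052 m/s.

9.1 m/s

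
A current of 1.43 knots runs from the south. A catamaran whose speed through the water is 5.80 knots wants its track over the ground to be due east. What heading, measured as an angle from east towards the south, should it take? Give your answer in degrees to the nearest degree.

14°

The current pushes perpendicular to the desired track; the heading must have a component into the current equal to 1.43 knots: 5.80 sin θ = 1.43.
sin θ = 0.2466, so θ = 14.274°.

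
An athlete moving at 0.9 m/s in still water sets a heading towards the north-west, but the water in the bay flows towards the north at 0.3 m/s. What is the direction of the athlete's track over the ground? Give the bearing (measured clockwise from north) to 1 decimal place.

325.8°

Taking east as x and north as y: velocity relative to the water = (-0.636, 0.636) m/s; the water relative to ground = (0.000, 0.300) m/s.
Velocity relative to ground = (-0.636, 0.636) + (0.000, 0.300) = (-0.636, 0.936) m/s.
Bearing = atan2(-0.64, 0.94) = 325.80° clockwise from north.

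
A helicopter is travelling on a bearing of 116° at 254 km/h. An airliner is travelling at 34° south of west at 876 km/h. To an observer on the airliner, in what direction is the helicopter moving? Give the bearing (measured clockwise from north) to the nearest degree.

Taking east as x and north as y: helicopter velocity = (228.294, -111.346) km/h; airliner velocity = (-726.237, -489.853) km/h.
Velocity of helicopter relative to airliner = (228.294, -111.346) − (-726.237, -489.853) = (954.531, 378.507) km/h.
Bearing = atan2(954.53, 378.51) = 68.37° clockwise from north.

068°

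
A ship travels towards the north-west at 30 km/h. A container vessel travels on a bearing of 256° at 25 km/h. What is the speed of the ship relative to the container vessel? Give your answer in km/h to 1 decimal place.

27.4 km/h

Taking east as x and north as y: ship velocity = (-21.213, 21.213) km/h; container vessel velocity = (-24.257, -6.048) km/h.
Velocity of ship relative to container vessel = (-21.213, 21.213) − (-24.257, -6.048) = (3.044, 27.261) km/h.
Magnitude = |(3.044, 27.261)| = 27.431 km/h.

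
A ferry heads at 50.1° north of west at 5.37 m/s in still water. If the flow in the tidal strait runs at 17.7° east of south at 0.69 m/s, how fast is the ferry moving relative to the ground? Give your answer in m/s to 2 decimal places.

Taking east as x and north as y: velocity relative to the water = (-3.445, 4.120) m/s; the water relative to ground = (0.210, -0.657) m/s.
Velocity relative to ground = (-3.445, 4.120) + (0.210, -0.657) = (-3.235, 3.462) m/s.
Speed = |(-3.235, 3.462)| = 4.738 m/s.

4.74 m/s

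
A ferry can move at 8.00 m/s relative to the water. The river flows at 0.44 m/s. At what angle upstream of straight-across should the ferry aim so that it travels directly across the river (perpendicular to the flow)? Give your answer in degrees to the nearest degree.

3°

To cancel the current, the upstream component of the ferry's velocity must equal the flow: 8.00 sin θ = 0.44.
sin θ = 0.44 / 8.00 = 0.0550.
θ = arcsin(0.0550) = 3.153°.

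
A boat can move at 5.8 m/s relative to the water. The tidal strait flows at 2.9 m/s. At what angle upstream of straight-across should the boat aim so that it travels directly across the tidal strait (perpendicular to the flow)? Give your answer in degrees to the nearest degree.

To cancel the current, the upstream component of the boat's velocity must equal the flow: 5.8 sin θ = 2.9.
sin θ = 2.9 / 5.8 = 0.5000.
θ = arcsin(0.5000) = 30.000°.

30°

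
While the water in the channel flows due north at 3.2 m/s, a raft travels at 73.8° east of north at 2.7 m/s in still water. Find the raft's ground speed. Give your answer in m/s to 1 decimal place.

4.7 m/s

Taking east as x and north as y: velocity relative to the water = (2.593, 0.753) m/s; the water relative to ground = (0.000, 3.200) m/s.
Velocity relative to ground = (2.593, 0.753) + (0.000, 3.200) = (2.593, 3.953) m/s.
Speed = |(2.593, 3.953)| = 4.728 m/s.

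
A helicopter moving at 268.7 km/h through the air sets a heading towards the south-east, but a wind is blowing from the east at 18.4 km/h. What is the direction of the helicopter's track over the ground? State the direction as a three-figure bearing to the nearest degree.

Taking east as x and north as y: velocity relative to the air = (190.000, -190.000) km/h; the air relative to ground = (-18.400, 0.000) km/h.
Velocity relative to ground = (190.000, -190.000) + (-18.400, 0.000) = (171.600, -190.000) km/h.
Bearing = atan2(171.60, -190.00) = 137.91° clockwise from north.

138°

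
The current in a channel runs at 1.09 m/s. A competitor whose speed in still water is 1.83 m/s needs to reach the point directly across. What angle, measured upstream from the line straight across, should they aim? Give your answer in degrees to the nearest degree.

37°

To cancel the current, the upstream component of the competitor's velocity must equal the flow: 1.83 sin θ = 1.09.
sin θ = 1.09 / 1.83 = 0.5956.
θ = arcsin(0.5956) = 36.557°.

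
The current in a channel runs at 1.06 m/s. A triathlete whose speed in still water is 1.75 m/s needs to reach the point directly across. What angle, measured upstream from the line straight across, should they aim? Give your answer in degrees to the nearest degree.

37°

To cancel the current, the upstream component of the triathlete's velocity must equal the flow: 1.75 sin θ = 1.06.
sin θ = 1.06 / 1.75 = 0.6057.
θ = arcsin(0.6057) = 37.280°.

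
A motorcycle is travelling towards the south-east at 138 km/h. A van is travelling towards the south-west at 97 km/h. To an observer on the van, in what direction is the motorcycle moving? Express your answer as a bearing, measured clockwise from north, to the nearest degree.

100°

Taking east as x and north as y: motorcycle velocity = (97.581, -97.581) km/h; van velocity = (-68.589, -68.589) km/h.
Velocity of motorcycle relative to van = (97.581, -97.581) − (-68.589, -68.589) = (166.170, -28.991) km/h.
Bearing = atan2(166.17, -28.99) = 99.90° clockwise from north.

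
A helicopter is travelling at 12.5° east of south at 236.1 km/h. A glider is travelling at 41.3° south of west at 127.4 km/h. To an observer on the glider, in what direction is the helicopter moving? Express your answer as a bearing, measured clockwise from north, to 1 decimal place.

Taking east as x and north as y: helicopter velocity = (51.101, -230.503) km/h; glider velocity = (-95.711, -84.084) km/h.
Velocity of helicopter relative to glider = (51.101, -230.503) − (-95.711, -84.084) = (146.812, -146.419) km/h.
Bearing = atan2(146.81, -146.42) = 134.92° clockwise from north.

134.9°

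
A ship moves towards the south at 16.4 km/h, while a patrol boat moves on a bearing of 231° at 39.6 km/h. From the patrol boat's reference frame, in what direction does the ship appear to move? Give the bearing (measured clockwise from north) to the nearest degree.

075°

Taking east as x and north as y: ship velocity = (0.000, -16.400) km/h; patrol boat velocity = (-30.775, -24.921) km/h.
Velocity of ship relative to patrol boat = (0.000, -16.400) − (-30.775, -24.921) = (30.775, 8.521) km/h.
Bearing = atan2(30.77, 8.52) = 74.52° clockwise from north.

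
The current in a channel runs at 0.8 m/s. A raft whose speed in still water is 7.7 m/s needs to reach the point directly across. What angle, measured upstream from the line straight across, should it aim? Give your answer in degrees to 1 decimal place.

To cancel the current, the upstream component of the raft's velocity must equal the flow: 7.7 sin θ = 0.8.
sin θ = 0.8 / 7.7 = 0.1039.
θ = arcsin(0.1039) = 5.964°.

6.0°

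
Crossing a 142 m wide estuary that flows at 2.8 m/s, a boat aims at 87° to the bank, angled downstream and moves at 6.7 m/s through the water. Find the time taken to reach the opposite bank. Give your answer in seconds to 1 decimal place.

The component of the boat's velocity perpendicular to the bank is 6.7 × sin 87° = 6.691 m/s.
The flow acts along the bank and has no component across it.
Time = 142 / 6.691 = 21.223 s.

21.2 s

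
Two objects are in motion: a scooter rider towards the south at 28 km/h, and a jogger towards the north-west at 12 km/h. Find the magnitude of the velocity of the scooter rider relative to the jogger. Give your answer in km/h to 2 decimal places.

37.46 km/h

Taking east as x and north as y: scooter rider velocity = (0.000, -28.000) km/h; jogger velocity = (-8.485, 8.485) km/h.
Velocity of scooter rider relative to jogger = (0.000, -28.000) − (-8.485, 8.485) = (8.485, -36.485) km/h.
Magnitude = |(8.485, -36.485)| = 37.459 km/h.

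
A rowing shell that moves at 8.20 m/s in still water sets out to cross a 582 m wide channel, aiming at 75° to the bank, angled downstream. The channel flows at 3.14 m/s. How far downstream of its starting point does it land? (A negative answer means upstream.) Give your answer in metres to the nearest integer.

387 m

Perpendicular speed = 7.921 m/s; crossing time = 582 / 7.921 = 73.479 s.
Net downstream speed = 5.262 m/s.
Drift = 5.262 × 73.479 = 386.672 m (downstream).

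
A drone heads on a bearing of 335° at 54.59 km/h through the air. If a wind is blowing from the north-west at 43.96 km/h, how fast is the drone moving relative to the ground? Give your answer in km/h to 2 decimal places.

20.06 km/h

Taking east as x and north as y: velocity relative to the air = (-23.071, 49.475) km/h; the air relative to ground = (31.084, -31.084) km/h.
Velocity relative to ground = (-23.071, 49.475) + (31.084, -31.084) = (8.014, 18.391) km/h.
Speed = |(8.014, 18.391)| = 20.061 km/h.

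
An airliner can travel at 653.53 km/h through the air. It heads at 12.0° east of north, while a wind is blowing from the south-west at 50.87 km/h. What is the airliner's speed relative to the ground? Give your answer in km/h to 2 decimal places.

Taking east as x and north as y: velocity relative to the air = (135.877, 639.249) km/h; the air relative to ground = (35.971, 35.971) km/h.
Velocity relative to ground = (135.877, 639.249) + (35.971, 35.971) = (171.847, 675.219) km/h.
Speed = |(171.847, 675.219)| = 696.744 km/h.

696.74 km/h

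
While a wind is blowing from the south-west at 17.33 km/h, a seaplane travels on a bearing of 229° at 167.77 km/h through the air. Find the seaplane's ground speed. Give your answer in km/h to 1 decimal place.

150.5 km/h

Taking east as x and north as y: velocity relative to the air = (-126.618, -110.067) km/h; the air relative to ground = (12.254, 12.254) km/h.
Velocity relative to ground = (-126.618, -110.067) + (12.254, 12.254) = (-114.363, -97.813) km/h.
Speed = |(-114.363, -97.813)| = 150.487 km/h.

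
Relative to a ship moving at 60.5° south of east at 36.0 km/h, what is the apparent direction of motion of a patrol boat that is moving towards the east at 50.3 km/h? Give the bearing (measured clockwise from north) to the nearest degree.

046°

Taking east as x and north as y: patrol boat velocity = (50.300, 0.000) km/h; ship velocity = (17.727, -31.333) km/h.
Velocity of patrol boat relative to ship = (50.300, 0.000) − (17.727, -31.333) = (32.573, 31.333) km/h.
Bearing = atan2(32.57, 31.33) = 46.11° clockwise from north.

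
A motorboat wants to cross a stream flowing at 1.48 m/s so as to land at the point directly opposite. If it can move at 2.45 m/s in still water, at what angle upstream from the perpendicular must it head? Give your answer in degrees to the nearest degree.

To cancel the current, the upstream component of the motorboat's velocity must equal the flow: 2.45 sin θ = 1.48.
sin θ = 1.48 / 2.45 = 0.6041.
θ = arcsin(0.6041) = 37.163°.

37°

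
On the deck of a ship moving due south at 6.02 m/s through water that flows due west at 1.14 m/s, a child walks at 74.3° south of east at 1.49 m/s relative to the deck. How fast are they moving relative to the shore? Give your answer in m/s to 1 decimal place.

In east/north components (m/s): child relative to ship = (0.403, -1.434); ship relative to water = (0.000, -6.020); water relative to ground = (-1.140, 0.000).
Sum = (-0.737, -7.454) m/s.
Speed = |(-0.737, -7.454)| = 7.491 m/s.

7.5 m/s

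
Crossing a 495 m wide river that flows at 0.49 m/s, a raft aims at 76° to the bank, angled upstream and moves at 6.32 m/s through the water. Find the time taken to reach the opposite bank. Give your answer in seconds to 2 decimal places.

80.72 s

The component of the raft's velocity perpendicular to the bank is 6.32 × sin 76° = 6.132 m/s.
The flow acts along the bank and has no component across it.
Time = 495 / 6.132 = 80.721 s.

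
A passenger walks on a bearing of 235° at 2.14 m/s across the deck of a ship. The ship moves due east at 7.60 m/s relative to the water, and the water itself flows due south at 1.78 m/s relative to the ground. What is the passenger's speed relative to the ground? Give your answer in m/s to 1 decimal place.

In east/north components (m/s): passenger relative to ship = (-1.753, -1.227); ship relative to water = (7.600, 0.000); water relative to ground = (0.000, -1.780).
Sum = (5.847, -3.007) m/s.
Speed = |(5.847, -3.007)| = 6.575 m/s.

6.6 m/s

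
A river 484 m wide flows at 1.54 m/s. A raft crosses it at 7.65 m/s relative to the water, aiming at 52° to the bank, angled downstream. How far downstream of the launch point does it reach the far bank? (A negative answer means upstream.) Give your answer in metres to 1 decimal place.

501.8 m

Perpendicular speed = 6.028 m/s; crossing time = 484 / 6.028 = 80.288 s.
Net downstream speed = 6.250 m/s.
Drift = 6.250 × 80.288 = 501.786 m (downstream).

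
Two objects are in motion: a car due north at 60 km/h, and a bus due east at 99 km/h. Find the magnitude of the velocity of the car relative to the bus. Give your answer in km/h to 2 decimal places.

115.76 km/h

Taking east as x and north as y: car velocity = (0.000, 60.000) km/h; bus velocity = (99.000, 0.000) km/h.
Velocity of car relative to bus = (0.000, 60.000) − (99.000, 0.000) = (-99.000, 60.000) km/h.
Magnitude = |(-99.000, 60.000)| = 115.763 km/h.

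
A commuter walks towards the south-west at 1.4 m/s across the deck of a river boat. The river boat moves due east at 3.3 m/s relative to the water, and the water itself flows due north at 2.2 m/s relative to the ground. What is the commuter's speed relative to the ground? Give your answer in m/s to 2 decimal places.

In east/north components (m/s): commuter relative to river boat = (-0.990, -0.990); river boat relative to water = (3.300, 0.000); water relative to ground = (0.000, 2.200).
Sum = (2.310, 1.210) m/s.
Speed = |(2.310, 1.210)| = 2.608 m/s.

2.61 m/s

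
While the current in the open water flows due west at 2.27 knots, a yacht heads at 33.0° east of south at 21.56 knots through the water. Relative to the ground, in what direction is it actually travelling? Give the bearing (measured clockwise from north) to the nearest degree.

152°

Taking east as x and north as y: velocity relative to the water = (11.742, -18.082) knots; the water relative to ground = (-2.270, 0.000) knots.
Velocity relative to ground = (11.742, -18.082) + (-2.270, 0.000) = (9.472, -18.082) knots.
Bearing = atan2(9.47, -18.08) = 152.35° clockwise from north.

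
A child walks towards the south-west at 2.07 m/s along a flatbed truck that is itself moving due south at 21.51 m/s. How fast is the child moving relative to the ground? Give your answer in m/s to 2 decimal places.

23.02 m/s

Taking east as x and north as y: flatbed truck velocity = (0.000, -21.510) m/s; child velocity relative to flatbed truck = (-1.464, -1.464) m/s.
Velocity relative to ground = (0.000, -21.510) + (-1.464, -1.464) = (-1.464, -22.974) m/s.
Speed = |(-1.464, -22.974)| = 23.020 m/s.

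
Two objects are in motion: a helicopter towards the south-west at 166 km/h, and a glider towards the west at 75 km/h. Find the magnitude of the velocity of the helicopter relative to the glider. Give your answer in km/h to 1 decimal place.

Taking east as x and north as y: helicopter velocity = (-117.380, -117.380) km/h; glider velocity = (-75.000, 0.000) km/h.
Velocity of helicopter relative to glider = (-117.380, -117.380) − (-75.000, 0.000) = (-42.380, -117.380) km/h.
Magnitude = |(-42.380, -117.380)| = 124.796 km/h.

124.8 km/h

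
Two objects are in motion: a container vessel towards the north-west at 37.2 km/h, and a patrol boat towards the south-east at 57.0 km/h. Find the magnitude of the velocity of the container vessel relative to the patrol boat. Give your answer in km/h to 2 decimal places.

Taking east as x and north as y: container vessel velocity = (-26.304, 26.304) km/h; patrol boat velocity = (40.305, -40.305) km/h.
Velocity of container vessel relative to patrol boat = (-26.304, 26.304) − (40.305, -40.305) = (-66.609, 66.609) km/h.
Magnitude = |(-66.609, 66.609)| = 94.200 km/h.

94.20 km/h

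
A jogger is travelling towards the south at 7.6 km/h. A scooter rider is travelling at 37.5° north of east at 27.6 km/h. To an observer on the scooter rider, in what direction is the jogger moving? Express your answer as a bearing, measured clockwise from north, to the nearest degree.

Taking east as x and north as y: jogger velocity = (0.000, -7.600) km/h; scooter rider velocity = (21.897, 16.802) km/h.
Velocity of jogger relative to scooter rider = (0.000, -7.600) − (21.897, 16.802) = (-21.897, -24.402) km/h.
Bearing = atan2(-21.90, -24.40) = 221.90° clockwise from north.

222°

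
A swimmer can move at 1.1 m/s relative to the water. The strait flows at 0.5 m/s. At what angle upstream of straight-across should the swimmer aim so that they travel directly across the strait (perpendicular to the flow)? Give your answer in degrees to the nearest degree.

27°

To cancel the current, the upstream component of the swimmer's velocity must equal the flow: 1.1 sin θ = 0.5.
sin θ = 0.5 / 1.1 = 0.4545.
θ = arcsin(0.4545) = 27.036°.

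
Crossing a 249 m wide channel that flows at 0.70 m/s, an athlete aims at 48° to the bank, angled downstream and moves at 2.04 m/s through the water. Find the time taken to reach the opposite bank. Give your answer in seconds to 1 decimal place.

164.2 s

The component of the athlete's velocity perpendicular to the bank is 2.04 × sin 48° = 1.516 m/s.
The flow acts along the bank and has no component across it.
Time = 249 / 1.516 = 164.246 s.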